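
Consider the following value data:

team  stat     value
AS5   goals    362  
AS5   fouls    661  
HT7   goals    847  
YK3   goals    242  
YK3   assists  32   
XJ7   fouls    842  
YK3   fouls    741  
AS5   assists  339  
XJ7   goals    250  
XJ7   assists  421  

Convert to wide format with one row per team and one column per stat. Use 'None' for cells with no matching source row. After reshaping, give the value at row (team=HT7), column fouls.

None

No long-format row has team=HT7 and stat=fouls, so the cell is None.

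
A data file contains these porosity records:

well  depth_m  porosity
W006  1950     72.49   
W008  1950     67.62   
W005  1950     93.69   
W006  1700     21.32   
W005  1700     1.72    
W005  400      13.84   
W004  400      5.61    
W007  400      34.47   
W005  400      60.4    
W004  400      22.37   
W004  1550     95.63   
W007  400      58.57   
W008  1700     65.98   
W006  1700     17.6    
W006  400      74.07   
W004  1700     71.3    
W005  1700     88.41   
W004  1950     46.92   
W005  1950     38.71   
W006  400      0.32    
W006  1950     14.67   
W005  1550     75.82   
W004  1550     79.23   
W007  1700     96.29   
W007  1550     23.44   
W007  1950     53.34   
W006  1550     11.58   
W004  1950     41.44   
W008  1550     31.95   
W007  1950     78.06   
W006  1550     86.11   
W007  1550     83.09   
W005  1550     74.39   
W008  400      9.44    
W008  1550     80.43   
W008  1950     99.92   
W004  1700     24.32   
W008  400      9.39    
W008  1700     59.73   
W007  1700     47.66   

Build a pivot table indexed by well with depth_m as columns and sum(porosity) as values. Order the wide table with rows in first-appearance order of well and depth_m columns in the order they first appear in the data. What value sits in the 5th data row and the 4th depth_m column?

With rows in first-appearance order of well, row 5 is well=W007. depth_m columns in first-appearance order: 1950, 1700, 400, 1550; column 4 is 1550.
Long rows with well=W007, depth_m=1550: 23.44 + 83.09 = 106.53.

106.53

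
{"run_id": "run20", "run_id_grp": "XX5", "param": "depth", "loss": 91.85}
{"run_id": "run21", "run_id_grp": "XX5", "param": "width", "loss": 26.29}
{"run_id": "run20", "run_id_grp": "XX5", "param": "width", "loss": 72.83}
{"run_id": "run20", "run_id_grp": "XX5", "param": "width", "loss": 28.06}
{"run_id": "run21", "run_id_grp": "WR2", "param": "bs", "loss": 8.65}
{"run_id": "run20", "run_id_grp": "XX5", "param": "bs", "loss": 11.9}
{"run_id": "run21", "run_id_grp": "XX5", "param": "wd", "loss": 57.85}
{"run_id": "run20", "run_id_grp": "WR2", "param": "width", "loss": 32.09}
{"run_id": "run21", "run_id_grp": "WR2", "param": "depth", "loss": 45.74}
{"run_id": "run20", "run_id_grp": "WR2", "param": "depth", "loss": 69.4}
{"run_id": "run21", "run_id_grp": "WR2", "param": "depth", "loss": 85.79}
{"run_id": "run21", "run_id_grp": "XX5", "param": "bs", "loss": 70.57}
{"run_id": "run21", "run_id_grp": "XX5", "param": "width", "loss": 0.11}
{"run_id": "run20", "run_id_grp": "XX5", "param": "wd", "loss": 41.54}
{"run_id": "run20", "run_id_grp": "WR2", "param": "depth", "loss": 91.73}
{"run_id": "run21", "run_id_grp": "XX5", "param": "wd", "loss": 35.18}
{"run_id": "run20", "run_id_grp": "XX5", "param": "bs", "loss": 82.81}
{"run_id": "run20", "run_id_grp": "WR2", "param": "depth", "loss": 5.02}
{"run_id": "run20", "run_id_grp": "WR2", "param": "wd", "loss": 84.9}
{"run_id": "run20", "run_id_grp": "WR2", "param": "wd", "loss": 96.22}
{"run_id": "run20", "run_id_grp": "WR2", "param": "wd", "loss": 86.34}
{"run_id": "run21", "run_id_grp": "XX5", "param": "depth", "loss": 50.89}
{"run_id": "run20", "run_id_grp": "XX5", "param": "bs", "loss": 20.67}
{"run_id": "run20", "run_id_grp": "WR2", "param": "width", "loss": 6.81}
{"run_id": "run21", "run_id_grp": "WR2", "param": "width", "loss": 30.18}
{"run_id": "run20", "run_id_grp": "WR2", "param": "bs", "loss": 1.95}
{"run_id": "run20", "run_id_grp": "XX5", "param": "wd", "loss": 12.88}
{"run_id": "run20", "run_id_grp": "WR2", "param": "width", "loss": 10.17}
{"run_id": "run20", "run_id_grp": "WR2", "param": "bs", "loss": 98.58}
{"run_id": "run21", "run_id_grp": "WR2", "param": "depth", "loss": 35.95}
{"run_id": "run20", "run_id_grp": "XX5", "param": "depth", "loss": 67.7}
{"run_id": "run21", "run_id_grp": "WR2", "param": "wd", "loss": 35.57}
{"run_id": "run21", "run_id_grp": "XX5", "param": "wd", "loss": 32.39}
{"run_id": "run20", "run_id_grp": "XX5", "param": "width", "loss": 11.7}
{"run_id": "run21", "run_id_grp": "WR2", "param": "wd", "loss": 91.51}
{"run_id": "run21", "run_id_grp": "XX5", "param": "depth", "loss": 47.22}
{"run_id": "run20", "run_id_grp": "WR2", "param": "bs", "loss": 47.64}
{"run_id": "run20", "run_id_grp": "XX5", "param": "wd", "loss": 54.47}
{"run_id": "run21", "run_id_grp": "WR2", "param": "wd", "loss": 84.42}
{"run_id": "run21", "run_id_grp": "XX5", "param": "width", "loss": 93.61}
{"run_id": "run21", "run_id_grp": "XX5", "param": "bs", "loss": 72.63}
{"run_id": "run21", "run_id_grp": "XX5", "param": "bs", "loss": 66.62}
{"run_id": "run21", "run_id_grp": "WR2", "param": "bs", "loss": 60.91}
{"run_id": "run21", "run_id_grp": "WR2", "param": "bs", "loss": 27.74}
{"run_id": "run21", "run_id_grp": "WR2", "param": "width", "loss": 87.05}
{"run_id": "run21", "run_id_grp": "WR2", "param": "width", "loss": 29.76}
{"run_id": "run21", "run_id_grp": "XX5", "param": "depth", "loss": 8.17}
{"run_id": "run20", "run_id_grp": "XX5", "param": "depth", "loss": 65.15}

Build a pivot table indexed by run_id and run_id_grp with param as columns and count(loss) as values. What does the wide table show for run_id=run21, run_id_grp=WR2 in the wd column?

Rows with run_id=run21, run_id_grp=WR2 and param=wd: loss values are 35.57, 91.51, 84.42.
3 rows match — count = 3.

3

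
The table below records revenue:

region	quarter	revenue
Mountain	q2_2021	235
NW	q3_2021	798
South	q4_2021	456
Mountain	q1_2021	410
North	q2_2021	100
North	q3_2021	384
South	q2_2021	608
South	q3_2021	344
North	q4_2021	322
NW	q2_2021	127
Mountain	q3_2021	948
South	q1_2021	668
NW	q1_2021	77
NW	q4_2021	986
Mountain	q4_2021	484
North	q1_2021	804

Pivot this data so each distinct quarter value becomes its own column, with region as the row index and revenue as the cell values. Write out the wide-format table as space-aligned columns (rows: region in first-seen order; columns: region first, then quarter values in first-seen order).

Columns: region plus the 4 distinct quarter values (q2_2021, q3_2021, q4_2021, q1_2021).
For example, row Mountain column q2_2021 takes revenue=235 from the long row (Mountain, q2_2021).

region    q2_2021  q3_2021  q4_2021  q1_2021
Mountain  235      948      484      410    
NW        127      798      986      77     
South     608      344      456      668    
North     100      384      322      804    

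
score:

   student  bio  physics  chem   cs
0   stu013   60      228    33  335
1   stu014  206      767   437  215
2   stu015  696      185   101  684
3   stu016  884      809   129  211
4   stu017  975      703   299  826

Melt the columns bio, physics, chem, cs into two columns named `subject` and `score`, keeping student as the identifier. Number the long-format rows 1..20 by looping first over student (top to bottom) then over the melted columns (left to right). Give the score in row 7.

437

20 rows total (5 × 4). Row 7: index ⌊(7-1)/4⌋ = 1 into student → stu014; (7-1) mod 4 = 2 into the melted columns → chem.
So row 7 is (stu014, chem, 437); score = 437.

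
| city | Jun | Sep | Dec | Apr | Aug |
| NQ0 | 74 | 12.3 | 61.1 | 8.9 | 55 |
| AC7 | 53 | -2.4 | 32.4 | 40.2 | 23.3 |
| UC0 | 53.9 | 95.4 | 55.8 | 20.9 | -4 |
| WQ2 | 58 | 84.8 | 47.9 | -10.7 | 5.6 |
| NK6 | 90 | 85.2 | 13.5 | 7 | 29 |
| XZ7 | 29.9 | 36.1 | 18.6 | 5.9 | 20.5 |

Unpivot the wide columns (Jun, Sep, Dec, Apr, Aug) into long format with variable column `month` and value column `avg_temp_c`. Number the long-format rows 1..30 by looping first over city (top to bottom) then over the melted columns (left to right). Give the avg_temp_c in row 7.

-2.4

30 rows total (6 × 5). Row 7: index ⌊(7-1)/5⌋ = 1 into city → AC7; (7-1) mod 5 = 1 into the melted columns → Sep.
So row 7 is (AC7, Sep, -2.4); avg_temp_c = -2.4.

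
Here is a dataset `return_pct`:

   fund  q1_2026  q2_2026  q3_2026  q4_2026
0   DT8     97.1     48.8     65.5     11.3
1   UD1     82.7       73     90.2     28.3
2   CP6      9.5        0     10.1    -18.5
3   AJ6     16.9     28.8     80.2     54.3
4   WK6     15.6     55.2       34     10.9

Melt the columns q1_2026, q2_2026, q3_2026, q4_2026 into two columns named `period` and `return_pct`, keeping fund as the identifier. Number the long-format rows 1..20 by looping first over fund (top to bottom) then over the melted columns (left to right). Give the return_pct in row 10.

20 rows total (5 × 4). Row 10: index ⌊(10-1)/4⌋ = 2 into fund → CP6; (10-1) mod 4 = 1 into the melted columns → q2_2026.
So row 10 is (CP6, q2_2026, 0); return_pct = 0.

0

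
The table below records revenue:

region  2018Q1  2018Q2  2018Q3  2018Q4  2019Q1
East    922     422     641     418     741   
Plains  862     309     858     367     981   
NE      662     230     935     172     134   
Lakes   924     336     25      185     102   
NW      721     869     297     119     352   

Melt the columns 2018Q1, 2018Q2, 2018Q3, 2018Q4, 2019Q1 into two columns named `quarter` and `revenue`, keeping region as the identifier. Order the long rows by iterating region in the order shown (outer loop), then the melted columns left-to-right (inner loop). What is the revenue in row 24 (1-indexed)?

119

25 rows total (5 × 5). Row 24: index ⌊(24-1)/5⌋ = 4 into region → NW; (24-1) mod 5 = 3 into the melted columns → 2018Q4.
So row 24 is (NW, 2018Q4, 119); revenue = 119.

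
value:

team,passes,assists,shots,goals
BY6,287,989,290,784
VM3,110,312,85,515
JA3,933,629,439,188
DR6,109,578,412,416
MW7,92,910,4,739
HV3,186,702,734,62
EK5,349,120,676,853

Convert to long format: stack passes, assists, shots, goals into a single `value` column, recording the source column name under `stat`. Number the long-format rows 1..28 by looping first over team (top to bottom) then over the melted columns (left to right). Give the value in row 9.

28 rows total (7 × 4). Row 9: index ⌊(9-1)/4⌋ = 2 into team → JA3; (9-1) mod 4 = 0 into the melted columns → passes.
So row 9 is (JA3, passes, 933); value = 933.

933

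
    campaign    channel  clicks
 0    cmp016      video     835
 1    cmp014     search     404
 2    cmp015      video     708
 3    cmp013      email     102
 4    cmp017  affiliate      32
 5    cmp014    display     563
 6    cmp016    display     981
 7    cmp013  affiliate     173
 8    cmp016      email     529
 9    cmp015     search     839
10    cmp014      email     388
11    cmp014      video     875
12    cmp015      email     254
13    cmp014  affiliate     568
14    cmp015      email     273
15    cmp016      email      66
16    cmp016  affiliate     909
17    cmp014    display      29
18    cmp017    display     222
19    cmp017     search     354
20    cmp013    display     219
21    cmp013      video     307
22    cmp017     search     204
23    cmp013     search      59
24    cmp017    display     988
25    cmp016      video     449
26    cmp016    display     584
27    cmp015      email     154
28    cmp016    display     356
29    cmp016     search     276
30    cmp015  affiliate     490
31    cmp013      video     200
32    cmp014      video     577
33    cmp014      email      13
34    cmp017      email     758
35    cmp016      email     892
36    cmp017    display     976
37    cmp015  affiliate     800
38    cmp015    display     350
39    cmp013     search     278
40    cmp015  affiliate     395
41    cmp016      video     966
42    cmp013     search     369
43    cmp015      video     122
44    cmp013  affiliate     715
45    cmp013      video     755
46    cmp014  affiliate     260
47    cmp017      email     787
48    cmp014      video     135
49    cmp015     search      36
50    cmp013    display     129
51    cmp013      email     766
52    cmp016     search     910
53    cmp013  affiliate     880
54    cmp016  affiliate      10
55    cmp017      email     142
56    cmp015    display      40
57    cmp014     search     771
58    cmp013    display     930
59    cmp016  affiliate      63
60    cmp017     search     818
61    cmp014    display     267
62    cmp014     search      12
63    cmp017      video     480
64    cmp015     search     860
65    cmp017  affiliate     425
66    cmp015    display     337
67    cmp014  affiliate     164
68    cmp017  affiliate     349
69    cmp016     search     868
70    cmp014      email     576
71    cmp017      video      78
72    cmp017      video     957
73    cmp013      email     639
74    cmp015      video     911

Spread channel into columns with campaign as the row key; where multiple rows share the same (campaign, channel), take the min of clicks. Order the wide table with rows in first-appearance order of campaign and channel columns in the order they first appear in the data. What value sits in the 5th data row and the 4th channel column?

32

With rows in first-appearance order of campaign, row 5 is campaign=cmp017. channel columns in first-appearance order: video, search, email, affiliate, display; column 4 is affiliate.
Long rows with campaign=cmp017, channel=affiliate: min(32, 425, 349) = 32.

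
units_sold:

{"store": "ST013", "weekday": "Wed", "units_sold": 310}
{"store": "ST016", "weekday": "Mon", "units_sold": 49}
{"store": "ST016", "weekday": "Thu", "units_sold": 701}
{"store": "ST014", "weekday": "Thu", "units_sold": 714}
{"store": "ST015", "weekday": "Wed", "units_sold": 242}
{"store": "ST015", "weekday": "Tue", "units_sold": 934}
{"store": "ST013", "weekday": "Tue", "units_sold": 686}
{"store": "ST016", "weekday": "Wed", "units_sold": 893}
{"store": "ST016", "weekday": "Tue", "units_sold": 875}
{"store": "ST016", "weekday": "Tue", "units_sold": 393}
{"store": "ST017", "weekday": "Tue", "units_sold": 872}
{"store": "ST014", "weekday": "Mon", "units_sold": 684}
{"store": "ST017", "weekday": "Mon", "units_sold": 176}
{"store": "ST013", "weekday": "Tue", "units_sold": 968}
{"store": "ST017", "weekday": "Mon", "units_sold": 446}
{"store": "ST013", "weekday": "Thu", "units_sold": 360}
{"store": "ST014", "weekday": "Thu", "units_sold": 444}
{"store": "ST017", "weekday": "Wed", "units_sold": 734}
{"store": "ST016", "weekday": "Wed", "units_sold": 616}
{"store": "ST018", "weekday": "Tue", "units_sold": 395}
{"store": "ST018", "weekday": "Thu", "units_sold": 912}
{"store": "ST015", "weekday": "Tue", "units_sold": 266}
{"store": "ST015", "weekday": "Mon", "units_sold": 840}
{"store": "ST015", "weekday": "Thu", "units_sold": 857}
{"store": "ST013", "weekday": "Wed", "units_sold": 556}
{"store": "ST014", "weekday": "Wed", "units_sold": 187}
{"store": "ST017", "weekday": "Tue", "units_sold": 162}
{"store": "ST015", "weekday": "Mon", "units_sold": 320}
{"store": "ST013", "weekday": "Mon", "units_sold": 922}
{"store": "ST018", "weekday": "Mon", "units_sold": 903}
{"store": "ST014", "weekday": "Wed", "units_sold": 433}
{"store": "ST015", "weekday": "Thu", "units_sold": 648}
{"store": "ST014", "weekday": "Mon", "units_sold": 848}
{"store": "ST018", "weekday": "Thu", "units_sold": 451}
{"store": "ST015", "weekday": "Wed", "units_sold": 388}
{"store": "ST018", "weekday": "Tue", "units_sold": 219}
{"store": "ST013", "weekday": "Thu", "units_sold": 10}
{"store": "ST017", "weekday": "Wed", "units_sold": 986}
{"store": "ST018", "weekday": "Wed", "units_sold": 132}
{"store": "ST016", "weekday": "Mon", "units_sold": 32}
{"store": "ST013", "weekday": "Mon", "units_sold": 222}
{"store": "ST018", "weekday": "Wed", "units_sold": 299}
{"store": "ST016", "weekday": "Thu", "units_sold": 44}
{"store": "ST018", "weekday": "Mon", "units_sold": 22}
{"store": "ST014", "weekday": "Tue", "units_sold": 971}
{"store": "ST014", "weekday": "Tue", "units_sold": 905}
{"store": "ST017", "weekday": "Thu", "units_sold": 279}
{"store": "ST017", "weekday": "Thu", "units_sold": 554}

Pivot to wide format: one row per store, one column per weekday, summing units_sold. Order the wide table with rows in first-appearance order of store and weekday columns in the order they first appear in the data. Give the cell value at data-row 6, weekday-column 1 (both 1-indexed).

431

With rows in first-appearance order of store, row 6 is store=ST018. weekday columns in first-appearance order: Wed, Mon, Thu, Tue; column 1 is Wed.
Long rows with store=ST018, weekday=Wed: 132 + 299 = 431.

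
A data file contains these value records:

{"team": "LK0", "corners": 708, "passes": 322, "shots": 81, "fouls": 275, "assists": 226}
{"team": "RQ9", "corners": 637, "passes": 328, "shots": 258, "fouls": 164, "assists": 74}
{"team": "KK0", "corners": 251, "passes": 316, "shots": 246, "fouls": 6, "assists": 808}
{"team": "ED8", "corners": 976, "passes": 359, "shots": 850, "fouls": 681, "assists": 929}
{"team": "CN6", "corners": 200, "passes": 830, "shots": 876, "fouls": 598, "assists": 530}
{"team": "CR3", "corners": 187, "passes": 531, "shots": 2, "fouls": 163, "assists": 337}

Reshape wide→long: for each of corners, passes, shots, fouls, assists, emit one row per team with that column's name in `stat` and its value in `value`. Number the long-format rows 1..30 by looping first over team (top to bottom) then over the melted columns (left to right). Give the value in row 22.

30 rows total (6 × 5). Row 22: index ⌊(22-1)/5⌋ = 4 into team → CN6; (22-1) mod 5 = 1 into the melted columns → passes.
So row 22 is (CN6, passes, 830); value = 830.

830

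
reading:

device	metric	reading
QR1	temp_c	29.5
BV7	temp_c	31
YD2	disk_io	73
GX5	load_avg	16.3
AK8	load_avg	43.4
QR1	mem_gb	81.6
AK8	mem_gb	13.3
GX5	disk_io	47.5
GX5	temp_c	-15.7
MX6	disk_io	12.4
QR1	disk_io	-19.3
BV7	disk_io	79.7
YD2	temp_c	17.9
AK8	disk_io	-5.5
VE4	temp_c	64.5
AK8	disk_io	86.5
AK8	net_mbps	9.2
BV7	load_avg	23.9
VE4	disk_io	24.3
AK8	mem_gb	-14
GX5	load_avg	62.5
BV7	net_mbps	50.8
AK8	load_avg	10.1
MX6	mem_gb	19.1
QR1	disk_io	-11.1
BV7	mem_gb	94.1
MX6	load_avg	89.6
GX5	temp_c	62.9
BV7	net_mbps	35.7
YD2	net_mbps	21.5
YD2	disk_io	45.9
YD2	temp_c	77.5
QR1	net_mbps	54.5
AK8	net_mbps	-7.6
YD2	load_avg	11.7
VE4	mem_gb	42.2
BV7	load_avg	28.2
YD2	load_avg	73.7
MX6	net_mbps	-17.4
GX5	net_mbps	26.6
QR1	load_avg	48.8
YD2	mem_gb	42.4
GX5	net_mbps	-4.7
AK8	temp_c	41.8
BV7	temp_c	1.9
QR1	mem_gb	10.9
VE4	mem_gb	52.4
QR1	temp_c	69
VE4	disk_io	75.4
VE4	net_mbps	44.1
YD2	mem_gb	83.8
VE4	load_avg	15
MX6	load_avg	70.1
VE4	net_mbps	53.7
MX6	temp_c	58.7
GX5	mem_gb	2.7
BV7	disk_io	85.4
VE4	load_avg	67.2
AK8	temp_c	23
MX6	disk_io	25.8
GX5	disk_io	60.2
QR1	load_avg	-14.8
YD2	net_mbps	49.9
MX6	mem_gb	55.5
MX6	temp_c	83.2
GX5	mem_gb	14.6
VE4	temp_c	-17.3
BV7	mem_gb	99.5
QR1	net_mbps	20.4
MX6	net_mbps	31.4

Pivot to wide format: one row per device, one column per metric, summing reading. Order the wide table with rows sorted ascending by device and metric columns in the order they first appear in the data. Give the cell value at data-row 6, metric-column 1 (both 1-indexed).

With rows sorted ascending by device, row 6 is device=VE4. metric columns in first-appearance order: temp_c, disk_io, load_avg, mem_gb, net_mbps; column 1 is temp_c.
Long rows with device=VE4, metric=temp_c: 64.5 + -17.3 = 47.2.

47.2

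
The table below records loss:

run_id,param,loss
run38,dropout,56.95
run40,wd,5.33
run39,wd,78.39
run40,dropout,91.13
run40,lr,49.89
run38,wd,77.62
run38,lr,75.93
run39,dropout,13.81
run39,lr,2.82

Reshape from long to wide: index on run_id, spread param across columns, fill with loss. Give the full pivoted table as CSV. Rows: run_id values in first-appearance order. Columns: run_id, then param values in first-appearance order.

run_id,dropout,wd,lr
run38,56.95,77.62,75.93
run40,91.13,5.33,49.89
run39,13.81,78.39,2.82

Columns: run_id plus the 3 distinct param values (dropout, wd, lr).
For example, row run38 column dropout takes loss=56.95 from the long row (run38, dropout).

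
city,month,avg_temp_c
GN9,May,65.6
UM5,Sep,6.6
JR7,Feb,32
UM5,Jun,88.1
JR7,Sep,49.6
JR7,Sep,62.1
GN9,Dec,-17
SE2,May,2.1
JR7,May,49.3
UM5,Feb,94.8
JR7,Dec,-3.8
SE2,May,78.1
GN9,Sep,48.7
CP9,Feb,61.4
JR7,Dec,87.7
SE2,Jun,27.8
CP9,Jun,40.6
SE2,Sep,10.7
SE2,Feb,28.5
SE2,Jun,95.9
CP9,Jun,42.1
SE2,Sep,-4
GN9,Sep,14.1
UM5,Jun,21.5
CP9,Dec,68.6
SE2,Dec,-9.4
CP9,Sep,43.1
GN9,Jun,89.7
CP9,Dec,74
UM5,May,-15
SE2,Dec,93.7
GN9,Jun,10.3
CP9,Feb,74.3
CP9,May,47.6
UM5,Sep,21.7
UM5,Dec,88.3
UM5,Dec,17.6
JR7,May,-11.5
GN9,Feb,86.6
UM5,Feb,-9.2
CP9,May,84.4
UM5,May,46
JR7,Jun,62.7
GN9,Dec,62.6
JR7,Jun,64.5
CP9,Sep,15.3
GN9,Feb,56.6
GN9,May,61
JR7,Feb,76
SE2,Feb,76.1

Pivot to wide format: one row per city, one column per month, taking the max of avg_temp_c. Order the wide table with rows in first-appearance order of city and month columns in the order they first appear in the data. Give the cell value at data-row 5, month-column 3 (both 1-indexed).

With rows in first-appearance order of city, row 5 is city=CP9. month columns in first-appearance order: May, Sep, Feb, Jun, Dec; column 3 is Feb.
Long rows with city=CP9, month=Feb: max(61.4, 74.3) = 74.3.

74.3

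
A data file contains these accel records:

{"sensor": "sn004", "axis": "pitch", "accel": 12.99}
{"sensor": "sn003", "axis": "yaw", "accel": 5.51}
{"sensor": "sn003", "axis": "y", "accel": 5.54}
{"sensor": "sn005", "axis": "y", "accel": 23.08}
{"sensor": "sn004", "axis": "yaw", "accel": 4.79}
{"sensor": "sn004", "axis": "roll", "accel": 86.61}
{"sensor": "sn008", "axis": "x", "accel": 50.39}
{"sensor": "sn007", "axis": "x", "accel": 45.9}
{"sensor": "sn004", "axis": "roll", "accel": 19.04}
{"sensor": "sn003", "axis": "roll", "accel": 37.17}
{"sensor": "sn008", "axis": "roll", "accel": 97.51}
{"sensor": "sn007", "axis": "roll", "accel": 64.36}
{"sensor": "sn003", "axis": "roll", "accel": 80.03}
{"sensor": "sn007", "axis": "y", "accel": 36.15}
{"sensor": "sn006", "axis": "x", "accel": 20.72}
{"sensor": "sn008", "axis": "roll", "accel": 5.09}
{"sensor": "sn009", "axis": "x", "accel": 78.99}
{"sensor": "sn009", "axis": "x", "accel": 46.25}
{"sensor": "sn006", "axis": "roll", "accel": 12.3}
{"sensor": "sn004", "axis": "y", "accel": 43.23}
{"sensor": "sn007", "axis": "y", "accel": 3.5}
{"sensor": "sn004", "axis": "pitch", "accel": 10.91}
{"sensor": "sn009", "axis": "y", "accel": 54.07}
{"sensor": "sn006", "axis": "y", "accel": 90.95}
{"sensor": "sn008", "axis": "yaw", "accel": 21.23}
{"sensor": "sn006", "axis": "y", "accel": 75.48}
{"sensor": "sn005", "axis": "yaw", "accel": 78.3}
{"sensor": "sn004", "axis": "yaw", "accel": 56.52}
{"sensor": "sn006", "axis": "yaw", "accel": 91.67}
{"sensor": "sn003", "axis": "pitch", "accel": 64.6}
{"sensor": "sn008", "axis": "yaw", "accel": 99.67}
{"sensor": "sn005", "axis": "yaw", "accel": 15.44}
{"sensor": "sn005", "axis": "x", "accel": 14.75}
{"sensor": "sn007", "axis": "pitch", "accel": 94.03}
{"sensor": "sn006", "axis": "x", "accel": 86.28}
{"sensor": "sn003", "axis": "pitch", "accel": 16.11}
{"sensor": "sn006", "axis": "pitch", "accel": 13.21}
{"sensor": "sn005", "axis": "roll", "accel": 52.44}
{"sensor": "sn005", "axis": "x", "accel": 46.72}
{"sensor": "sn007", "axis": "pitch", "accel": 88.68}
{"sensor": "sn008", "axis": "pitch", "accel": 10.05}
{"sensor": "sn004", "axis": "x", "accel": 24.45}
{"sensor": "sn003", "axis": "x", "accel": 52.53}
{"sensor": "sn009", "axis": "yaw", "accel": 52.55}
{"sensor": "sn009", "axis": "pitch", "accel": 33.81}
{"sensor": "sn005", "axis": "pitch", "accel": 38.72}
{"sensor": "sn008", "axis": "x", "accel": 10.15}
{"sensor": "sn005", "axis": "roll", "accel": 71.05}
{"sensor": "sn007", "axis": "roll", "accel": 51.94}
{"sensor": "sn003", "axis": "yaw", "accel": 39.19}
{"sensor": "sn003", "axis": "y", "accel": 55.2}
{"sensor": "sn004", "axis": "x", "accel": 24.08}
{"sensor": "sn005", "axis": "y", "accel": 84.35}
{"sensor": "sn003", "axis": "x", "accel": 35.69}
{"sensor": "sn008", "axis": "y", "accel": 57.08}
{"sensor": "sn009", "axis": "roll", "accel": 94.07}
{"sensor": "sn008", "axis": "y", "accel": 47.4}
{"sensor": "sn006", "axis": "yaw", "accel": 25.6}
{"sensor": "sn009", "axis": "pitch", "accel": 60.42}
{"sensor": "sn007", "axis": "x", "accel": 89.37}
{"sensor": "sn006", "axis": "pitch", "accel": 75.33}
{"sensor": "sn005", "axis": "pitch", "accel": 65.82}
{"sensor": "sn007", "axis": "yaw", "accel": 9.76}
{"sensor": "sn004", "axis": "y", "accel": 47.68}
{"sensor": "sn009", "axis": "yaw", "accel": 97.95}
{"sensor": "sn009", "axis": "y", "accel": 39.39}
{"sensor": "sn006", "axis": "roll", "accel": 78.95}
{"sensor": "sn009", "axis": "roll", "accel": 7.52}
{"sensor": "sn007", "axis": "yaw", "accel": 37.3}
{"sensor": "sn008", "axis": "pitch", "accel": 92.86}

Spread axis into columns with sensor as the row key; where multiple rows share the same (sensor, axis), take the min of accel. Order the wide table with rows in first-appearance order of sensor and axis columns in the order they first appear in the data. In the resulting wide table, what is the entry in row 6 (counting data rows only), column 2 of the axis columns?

With rows in first-appearance order of sensor, row 6 is sensor=sn006. axis columns in first-appearance order: pitch, yaw, y, roll, x; column 2 is yaw.
Long rows with sensor=sn006, axis=yaw: min(91.67, 25.6) = 25.6.

25.6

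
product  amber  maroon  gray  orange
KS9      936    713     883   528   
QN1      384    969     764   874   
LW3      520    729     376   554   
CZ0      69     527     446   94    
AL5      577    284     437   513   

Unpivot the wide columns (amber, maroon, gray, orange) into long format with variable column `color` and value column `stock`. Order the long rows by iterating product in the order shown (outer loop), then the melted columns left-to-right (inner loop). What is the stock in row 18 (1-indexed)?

284

20 rows total (5 × 4). Row 18: index ⌊(18-1)/4⌋ = 4 into product → AL5; (18-1) mod 4 = 1 into the melted columns → maroon.
So row 18 is (AL5, maroon, 284); stock = 284.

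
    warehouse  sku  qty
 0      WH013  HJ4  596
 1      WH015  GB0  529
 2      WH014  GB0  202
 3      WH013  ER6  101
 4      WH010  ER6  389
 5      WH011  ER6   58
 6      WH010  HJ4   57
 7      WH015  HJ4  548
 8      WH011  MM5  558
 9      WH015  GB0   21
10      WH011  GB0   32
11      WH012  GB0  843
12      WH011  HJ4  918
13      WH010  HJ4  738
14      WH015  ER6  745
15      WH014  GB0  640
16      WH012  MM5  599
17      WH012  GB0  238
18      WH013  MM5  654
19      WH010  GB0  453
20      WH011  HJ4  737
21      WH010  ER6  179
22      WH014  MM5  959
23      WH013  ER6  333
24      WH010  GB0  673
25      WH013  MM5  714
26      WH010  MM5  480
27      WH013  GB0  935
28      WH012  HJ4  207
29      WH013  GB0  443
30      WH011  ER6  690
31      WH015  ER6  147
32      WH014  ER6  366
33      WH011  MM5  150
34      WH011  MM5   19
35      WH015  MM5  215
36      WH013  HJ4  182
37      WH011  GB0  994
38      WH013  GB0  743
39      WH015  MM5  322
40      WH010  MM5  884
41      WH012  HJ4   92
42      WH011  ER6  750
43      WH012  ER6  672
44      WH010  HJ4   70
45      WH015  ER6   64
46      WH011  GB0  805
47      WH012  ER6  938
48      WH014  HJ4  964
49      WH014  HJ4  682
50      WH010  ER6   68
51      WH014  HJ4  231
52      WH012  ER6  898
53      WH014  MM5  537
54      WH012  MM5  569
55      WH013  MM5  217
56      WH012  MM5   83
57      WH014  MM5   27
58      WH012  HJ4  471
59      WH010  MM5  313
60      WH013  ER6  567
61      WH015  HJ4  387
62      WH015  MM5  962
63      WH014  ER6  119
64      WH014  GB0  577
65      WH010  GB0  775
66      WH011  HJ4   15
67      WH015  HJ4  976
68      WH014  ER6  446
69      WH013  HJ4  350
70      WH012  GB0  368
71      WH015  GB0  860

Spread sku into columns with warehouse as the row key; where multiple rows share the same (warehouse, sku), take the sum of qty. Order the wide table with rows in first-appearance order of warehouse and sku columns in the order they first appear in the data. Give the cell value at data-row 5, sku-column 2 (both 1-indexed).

1831

With rows in first-appearance order of warehouse, row 5 is warehouse=WH011. sku columns in first-appearance order: HJ4, GB0, ER6, MM5; column 2 is GB0.
Long rows with warehouse=WH011, sku=GB0: 32 + 994 + 805 = 1831.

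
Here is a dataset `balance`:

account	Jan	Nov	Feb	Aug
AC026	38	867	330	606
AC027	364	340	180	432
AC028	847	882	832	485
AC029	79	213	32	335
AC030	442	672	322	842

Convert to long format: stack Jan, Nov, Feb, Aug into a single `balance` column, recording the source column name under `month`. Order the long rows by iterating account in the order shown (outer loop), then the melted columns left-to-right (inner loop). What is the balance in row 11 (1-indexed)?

20 rows total (5 × 4). Row 11: index ⌊(11-1)/4⌋ = 2 into account → AC028; (11-1) mod 4 = 2 into the melted columns → Feb.
So row 11 is (AC028, Feb, 832); balance = 832.

832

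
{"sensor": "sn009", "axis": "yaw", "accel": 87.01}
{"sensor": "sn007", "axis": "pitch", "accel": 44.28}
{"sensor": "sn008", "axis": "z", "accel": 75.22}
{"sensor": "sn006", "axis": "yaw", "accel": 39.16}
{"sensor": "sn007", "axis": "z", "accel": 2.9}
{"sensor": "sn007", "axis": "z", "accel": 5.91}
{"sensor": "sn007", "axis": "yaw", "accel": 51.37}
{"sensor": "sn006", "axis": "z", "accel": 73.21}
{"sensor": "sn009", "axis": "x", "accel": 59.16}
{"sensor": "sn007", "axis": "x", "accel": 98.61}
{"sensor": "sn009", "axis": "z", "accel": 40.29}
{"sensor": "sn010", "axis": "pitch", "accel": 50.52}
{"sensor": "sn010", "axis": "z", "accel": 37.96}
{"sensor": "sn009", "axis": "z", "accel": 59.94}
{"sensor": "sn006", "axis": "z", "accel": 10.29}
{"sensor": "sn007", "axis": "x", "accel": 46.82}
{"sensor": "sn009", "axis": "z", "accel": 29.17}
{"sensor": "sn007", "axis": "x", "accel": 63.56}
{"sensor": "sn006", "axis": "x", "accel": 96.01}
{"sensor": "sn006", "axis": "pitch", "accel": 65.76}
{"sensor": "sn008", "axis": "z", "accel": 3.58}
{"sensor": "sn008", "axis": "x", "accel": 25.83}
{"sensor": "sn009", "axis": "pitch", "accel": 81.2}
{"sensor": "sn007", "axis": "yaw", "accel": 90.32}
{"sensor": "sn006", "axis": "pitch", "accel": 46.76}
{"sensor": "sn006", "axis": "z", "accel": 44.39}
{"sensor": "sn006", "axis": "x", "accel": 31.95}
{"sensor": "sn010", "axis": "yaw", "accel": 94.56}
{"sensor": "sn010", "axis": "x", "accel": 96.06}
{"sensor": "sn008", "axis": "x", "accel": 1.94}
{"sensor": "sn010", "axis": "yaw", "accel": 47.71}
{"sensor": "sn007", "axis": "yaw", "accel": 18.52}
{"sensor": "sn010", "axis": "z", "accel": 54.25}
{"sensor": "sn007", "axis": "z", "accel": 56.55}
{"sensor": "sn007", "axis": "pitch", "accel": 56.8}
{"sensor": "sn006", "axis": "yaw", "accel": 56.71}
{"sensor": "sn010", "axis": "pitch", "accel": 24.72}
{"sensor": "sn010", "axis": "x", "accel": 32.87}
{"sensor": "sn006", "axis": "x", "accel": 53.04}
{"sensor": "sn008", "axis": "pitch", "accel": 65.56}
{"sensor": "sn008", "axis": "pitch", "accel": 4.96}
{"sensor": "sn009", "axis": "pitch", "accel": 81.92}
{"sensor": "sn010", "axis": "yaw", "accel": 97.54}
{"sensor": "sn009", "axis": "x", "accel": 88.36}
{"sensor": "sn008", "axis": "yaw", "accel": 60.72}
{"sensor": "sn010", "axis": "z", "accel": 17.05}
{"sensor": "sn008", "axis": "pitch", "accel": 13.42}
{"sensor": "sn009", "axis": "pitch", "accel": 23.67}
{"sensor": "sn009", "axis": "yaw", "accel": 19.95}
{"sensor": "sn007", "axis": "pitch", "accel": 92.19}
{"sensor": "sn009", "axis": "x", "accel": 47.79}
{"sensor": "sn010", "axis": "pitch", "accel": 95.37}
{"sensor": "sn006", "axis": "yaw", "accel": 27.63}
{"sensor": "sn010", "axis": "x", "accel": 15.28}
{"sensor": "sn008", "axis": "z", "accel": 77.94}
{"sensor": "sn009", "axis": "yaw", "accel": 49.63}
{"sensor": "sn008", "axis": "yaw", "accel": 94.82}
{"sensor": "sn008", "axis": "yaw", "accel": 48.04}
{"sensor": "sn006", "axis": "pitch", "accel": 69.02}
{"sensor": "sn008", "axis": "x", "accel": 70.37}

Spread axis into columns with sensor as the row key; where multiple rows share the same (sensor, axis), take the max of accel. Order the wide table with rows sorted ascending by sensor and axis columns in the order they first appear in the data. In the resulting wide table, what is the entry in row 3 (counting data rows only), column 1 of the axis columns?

94.82

With rows sorted ascending by sensor, row 3 is sensor=sn008. axis columns in first-appearance order: yaw, pitch, z, x; column 1 is yaw.
Long rows with sensor=sn008, axis=yaw: max(60.72, 94.82, 48.04) = 94.82.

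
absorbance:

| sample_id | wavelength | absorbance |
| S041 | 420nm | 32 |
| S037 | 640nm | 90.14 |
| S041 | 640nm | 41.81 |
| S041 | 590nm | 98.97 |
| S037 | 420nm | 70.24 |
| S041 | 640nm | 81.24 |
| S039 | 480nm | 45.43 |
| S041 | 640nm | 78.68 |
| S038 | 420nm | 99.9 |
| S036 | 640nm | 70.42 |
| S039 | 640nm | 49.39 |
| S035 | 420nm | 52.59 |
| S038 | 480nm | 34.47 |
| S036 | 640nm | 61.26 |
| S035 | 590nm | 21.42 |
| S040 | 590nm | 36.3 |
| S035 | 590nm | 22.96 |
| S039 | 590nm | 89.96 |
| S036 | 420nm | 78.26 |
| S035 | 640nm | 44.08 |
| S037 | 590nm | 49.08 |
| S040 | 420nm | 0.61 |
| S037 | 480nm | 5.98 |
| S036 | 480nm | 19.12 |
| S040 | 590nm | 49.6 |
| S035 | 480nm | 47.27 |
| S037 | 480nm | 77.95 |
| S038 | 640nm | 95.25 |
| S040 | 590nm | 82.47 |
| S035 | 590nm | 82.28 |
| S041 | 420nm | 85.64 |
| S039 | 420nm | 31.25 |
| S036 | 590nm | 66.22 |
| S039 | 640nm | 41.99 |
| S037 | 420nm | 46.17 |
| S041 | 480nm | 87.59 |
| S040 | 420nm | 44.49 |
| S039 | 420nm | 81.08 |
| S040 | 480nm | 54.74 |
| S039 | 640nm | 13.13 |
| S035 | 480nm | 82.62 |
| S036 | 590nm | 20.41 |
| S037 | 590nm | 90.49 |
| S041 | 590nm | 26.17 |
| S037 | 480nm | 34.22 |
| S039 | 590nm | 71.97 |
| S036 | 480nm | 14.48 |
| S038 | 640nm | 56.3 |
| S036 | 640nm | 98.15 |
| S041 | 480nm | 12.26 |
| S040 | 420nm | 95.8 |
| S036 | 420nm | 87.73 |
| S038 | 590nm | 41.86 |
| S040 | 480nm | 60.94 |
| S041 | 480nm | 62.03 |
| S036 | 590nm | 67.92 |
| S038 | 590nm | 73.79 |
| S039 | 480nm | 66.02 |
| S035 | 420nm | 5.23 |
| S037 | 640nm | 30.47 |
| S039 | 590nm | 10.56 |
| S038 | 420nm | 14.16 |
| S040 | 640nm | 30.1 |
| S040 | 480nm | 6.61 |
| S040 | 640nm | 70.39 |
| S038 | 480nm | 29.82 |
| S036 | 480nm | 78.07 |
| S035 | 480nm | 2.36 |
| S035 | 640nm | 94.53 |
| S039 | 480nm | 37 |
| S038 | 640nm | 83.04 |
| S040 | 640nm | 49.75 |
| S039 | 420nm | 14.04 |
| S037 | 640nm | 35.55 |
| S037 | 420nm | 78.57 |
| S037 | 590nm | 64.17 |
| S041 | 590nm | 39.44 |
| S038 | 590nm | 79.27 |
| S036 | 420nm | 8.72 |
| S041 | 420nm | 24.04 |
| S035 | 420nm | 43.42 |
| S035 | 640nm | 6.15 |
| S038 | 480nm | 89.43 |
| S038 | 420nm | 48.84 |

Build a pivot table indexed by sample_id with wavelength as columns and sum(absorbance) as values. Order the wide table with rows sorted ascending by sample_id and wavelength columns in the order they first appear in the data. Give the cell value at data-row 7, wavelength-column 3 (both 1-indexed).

164.58

With rows sorted ascending by sample_id, row 7 is sample_id=S041. wavelength columns in first-appearance order: 420nm, 640nm, 590nm, 480nm; column 3 is 590nm.
Long rows with sample_id=S041, wavelength=590nm: 98.97 + 26.17 + 39.44 = 164.58.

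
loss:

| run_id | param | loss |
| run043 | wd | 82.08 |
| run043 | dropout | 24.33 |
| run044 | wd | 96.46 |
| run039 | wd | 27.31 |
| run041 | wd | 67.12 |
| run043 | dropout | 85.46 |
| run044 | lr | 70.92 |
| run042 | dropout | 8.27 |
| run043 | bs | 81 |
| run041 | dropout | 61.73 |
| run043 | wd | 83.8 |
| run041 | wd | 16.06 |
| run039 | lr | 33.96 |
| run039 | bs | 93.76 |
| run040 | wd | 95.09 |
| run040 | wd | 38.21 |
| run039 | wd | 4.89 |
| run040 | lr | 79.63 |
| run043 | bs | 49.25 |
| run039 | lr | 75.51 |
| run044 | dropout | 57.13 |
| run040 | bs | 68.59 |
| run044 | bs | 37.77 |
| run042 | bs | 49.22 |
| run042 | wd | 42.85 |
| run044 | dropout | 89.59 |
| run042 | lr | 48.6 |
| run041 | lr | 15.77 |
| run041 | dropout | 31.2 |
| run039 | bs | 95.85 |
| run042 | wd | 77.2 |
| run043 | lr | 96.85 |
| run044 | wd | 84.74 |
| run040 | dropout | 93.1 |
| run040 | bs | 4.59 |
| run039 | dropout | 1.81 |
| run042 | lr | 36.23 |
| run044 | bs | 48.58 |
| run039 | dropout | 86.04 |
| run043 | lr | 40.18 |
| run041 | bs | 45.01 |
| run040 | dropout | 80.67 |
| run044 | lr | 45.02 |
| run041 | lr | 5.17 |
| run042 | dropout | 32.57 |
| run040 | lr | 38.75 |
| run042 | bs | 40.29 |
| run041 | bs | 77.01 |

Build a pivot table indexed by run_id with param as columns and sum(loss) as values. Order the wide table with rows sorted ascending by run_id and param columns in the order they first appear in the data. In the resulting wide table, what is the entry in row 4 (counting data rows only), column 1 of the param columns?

120.05

With rows sorted ascending by run_id, row 4 is run_id=run042. param columns in first-appearance order: wd, dropout, lr, bs; column 1 is wd.
Long rows with run_id=run042, param=wd: 42.85 + 77.2 = 120.05.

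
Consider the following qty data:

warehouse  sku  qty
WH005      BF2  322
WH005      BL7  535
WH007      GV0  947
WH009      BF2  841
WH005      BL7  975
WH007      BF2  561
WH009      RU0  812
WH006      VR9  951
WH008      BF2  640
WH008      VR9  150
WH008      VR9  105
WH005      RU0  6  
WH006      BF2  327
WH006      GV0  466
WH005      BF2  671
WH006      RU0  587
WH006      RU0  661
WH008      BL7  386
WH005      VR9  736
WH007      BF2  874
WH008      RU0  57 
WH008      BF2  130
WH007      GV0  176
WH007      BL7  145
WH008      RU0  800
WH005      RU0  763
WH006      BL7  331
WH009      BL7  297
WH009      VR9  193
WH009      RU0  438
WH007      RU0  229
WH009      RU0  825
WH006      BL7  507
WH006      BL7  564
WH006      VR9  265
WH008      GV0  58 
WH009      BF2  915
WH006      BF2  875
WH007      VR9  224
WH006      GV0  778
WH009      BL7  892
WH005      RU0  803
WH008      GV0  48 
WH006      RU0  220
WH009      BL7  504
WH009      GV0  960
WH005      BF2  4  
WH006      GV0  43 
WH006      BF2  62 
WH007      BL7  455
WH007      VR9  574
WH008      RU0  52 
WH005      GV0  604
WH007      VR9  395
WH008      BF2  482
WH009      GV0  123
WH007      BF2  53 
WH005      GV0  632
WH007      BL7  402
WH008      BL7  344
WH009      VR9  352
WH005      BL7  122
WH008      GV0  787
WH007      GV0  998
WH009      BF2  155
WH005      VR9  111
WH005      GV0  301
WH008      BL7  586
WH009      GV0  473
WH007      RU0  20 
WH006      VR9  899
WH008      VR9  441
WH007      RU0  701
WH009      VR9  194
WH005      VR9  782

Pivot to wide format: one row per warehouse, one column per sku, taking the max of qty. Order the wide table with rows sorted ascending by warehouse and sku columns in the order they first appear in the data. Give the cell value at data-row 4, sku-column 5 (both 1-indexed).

441

With rows sorted ascending by warehouse, row 4 is warehouse=WH008. sku columns in first-appearance order: BF2, BL7, GV0, RU0, VR9; column 5 is VR9.
Long rows with warehouse=WH008, sku=VR9: max(150, 105, 441) = 441.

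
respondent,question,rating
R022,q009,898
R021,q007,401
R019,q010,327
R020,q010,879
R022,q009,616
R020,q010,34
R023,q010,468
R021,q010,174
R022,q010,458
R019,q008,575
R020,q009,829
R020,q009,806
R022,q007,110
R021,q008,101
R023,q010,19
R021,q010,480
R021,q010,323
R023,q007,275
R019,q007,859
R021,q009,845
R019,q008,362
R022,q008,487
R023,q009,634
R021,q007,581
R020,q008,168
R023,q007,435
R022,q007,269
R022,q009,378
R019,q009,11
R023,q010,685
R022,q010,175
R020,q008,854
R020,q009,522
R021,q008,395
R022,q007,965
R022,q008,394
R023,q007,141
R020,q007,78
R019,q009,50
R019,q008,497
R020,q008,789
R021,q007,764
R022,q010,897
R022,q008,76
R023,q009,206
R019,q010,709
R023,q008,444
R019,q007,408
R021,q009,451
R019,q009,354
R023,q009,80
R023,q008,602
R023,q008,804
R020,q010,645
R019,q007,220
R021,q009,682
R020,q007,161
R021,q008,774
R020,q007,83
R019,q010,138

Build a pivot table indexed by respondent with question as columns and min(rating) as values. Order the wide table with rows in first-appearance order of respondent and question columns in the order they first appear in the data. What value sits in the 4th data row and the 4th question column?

With rows in first-appearance order of respondent, row 4 is respondent=R020. question columns in first-appearance order: q009, q007, q010, q008; column 4 is q008.
Long rows with respondent=R020, question=q008: min(168, 854, 789) = 168.

168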